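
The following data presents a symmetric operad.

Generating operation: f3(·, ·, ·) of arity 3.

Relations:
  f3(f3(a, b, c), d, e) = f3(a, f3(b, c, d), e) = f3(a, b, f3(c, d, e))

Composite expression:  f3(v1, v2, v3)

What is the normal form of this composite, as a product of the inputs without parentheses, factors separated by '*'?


v1 * v2 * v3

Under associativity of f3, the answer is the v's in reading order.
f3(v1, v2, v3) collapses to v1 * v2 * v3


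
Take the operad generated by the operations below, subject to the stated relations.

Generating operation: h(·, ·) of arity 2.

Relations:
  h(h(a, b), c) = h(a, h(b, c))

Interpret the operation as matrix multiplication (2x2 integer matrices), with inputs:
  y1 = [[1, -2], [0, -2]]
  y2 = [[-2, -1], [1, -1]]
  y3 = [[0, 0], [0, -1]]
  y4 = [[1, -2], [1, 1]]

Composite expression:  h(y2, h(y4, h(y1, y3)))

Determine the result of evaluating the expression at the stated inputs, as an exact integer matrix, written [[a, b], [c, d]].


[[0, 0], [0, -6]]

h(y1, y3) = [[0, 2], [0, 2]]
h(y4, h(y1, y3)) = [[0, -2], [0, 4]]
h(y2, h(y4, h(y1, y3))) = [[0, 0], [0, -6]]


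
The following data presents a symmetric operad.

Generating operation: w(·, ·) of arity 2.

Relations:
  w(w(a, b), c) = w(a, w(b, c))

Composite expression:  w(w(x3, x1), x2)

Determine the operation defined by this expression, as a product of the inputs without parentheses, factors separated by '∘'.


x3 ∘ x1 ∘ x2


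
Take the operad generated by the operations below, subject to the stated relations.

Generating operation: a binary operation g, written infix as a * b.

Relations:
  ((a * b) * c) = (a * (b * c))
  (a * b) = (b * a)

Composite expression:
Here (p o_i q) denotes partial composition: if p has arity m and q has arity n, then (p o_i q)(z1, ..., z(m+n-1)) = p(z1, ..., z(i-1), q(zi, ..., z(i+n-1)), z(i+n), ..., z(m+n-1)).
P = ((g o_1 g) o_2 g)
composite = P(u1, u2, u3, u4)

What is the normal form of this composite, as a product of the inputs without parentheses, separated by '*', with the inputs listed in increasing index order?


u1 * u2 * u3 * u4

With g associative and commutative, the u-input set is all that matters.
(u2 * u3) reduces to u2 * u3
(u1 * (u2 * u3)) reduces to u1 * u2 * u3
((u1 * (u2 * u3)) * u4) reduces to u1 * u2 * u3 * u4
rearranged into index order: u1 * u2 * u3 * u4


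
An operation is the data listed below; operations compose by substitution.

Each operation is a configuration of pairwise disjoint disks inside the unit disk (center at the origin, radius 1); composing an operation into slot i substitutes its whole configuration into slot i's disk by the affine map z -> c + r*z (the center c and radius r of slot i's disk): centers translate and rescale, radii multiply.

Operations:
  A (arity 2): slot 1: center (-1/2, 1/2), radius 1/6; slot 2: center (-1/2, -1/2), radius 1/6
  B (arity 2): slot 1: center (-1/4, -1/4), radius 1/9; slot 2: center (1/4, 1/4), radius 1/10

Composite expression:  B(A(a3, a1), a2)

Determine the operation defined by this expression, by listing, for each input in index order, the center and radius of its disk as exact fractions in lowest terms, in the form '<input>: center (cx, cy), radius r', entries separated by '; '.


Below B, radii multiply path by path; the a-disk centers shift.
input a3: composing its 2 substitution steps yields center (-11/36, -7/36), radius 1/54
input a1: composing its 2 substitution steps yields center (-11/36, -11/36), radius 1/54
input a2: composing its 1 substitution step yields center (1/4, 1/4), radius 1/10

a1: center (-11/36, -11/36), radius 1/54; a2: center (1/4, 1/4), radius 1/10; a3: center (-11/36, -7/36), radius 1/54


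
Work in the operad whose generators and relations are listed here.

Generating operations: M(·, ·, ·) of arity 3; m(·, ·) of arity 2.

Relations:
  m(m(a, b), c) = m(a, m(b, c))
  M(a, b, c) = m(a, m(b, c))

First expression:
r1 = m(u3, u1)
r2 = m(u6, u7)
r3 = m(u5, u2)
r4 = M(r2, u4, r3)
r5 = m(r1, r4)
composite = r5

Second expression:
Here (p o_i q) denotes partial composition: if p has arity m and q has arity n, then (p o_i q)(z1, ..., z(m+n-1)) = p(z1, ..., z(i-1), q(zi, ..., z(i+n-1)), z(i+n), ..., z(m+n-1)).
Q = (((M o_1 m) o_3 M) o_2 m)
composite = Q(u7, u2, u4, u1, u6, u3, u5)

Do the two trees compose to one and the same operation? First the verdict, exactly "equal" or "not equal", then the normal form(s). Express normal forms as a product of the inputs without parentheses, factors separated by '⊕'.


not equal: they reduce to u3 ⊕ u1 ⊕ u6 ⊕ u7 ⊕ u4 ⊕ u5 ⊕ u2 and u7 ⊕ u2 ⊕ u4 ⊕ u1 ⊕ u6 ⊕ u3 ⊕ u5

The first composite normalizes to u3 ⊕ u1 ⊕ u6 ⊕ u7 ⊕ u4 ⊕ u5 ⊕ u2
The second composite normalizes to u7 ⊕ u2 ⊕ u4 ⊕ u1 ⊕ u6 ⊕ u3 ⊕ u5
The forms do not match — not equal.


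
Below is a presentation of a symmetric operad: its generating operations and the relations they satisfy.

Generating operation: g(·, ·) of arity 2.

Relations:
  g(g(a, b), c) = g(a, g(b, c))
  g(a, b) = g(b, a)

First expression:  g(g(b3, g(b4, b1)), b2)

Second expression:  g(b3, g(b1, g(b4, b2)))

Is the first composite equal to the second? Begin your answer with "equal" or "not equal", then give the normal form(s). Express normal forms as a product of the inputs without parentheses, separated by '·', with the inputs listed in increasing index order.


equal; both compose to b1 · b2 · b3 · b4

The first expression reduces to b1 · b2 · b3 · b4
The second expression reduces to b1 · b2 · b3 · b4
Both agree, so they are equal.


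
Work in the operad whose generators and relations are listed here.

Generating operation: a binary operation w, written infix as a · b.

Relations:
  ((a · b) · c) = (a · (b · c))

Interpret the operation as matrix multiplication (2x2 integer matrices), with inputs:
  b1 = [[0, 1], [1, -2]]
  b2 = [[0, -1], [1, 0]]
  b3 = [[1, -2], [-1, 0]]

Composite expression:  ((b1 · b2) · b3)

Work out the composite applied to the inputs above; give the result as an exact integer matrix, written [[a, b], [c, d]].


[[1, -2], [-1, 4]]

(b1 · b2) = [[1, 0], [-2, -1]]
((b1 · b2) · b3) = [[1, -2], [-1, 4]]


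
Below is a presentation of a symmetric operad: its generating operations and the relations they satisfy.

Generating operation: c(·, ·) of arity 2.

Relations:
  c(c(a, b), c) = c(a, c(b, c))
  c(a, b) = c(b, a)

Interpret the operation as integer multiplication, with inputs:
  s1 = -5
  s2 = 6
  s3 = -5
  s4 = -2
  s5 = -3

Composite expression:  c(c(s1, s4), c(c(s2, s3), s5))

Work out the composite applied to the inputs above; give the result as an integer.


900

c(s1, s4) = 10
c(s2, s3) = -30
c(c(s2, s3), s5) = 90
c(c(s1, s4), c(c(s2, s3), s5)) = 900


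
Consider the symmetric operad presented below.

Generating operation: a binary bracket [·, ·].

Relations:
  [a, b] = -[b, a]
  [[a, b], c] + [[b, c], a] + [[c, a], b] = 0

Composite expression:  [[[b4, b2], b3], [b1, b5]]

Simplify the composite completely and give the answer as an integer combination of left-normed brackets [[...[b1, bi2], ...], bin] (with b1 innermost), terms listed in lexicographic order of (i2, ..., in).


[[[[b1, b5], b2], b4], b3] - [[[[b1, b5], b3], b2], b4] + [[[[b1, b5], b3], b4], b2] - [[[[b1, b5], b4], b2], b3]

Left-normed coefficients sit on the b1-initial expansion words.
Composite bracket: [[[b4, b2], b3], [b1, b5]]
Expanding via [a, b] = ab - ba: 16 signed words (2^4 = 16).
Only words starting with b1 matter:
  from b1b5b2b4b3, sign +1: term +[[[[b1, b5], b2], b4], b3]
  from b1b5b3b2b4, sign -1: term -[[[[b1, b5], b3], b2], b4]
  from b1b5b3b4b2, sign +1: term +[[[[b1, b5], b3], b4], b2]
  from b1b5b4b2b3, sign -1: term -[[[[b1, b5], b4], b2], b3]


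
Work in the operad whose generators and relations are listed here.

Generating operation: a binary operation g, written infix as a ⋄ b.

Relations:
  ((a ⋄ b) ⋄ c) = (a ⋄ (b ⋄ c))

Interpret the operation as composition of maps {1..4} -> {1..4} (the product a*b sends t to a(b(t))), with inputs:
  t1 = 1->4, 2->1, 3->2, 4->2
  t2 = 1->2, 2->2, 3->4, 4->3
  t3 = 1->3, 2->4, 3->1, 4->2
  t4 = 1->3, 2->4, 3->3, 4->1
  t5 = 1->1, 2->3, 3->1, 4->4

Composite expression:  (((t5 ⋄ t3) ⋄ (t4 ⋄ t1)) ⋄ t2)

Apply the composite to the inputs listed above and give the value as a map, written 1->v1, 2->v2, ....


(t5 ⋄ t3) = 1->1, 2->4, 3->1, 4->3
(t4 ⋄ t1) = 1->1, 2->3, 3->4, 4->4
((t5 ⋄ t3) ⋄ (t4 ⋄ t1)) = 1->1, 2->1, 3->3, 4->3
(((t5 ⋄ t3) ⋄ (t4 ⋄ t1)) ⋄ t2) = 1->1, 2->1, 3->3, 4->3

1->1, 2->1, 3->3, 4->3


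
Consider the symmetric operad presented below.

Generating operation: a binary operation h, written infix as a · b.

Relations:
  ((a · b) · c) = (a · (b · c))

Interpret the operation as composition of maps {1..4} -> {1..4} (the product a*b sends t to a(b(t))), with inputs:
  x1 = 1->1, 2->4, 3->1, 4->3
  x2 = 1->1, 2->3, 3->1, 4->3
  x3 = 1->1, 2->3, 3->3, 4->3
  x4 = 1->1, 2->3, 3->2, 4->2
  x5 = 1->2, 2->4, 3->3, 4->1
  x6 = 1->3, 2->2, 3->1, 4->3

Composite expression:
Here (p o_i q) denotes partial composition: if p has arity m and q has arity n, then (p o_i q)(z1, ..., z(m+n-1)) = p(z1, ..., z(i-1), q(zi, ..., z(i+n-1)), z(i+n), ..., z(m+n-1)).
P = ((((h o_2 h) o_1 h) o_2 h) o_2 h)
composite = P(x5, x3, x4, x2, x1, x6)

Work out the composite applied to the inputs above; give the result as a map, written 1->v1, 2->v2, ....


(x3 · x4) = 1->1, 2->3, 3->3, 4->3
((x3 · x4) · x2) = 1->1, 2->3, 3->1, 4->3
(x5 · ((x3 · x4) · x2)) = 1->2, 2->3, 3->2, 4->3
(x1 · x6) = 1->1, 2->4, 3->1, 4->1
((x5 · ((x3 · x4) · x2)) · (x1 · x6)) = 1->2, 2->3, 3->2, 4->2

1->2, 2->3, 3->2, 4->2


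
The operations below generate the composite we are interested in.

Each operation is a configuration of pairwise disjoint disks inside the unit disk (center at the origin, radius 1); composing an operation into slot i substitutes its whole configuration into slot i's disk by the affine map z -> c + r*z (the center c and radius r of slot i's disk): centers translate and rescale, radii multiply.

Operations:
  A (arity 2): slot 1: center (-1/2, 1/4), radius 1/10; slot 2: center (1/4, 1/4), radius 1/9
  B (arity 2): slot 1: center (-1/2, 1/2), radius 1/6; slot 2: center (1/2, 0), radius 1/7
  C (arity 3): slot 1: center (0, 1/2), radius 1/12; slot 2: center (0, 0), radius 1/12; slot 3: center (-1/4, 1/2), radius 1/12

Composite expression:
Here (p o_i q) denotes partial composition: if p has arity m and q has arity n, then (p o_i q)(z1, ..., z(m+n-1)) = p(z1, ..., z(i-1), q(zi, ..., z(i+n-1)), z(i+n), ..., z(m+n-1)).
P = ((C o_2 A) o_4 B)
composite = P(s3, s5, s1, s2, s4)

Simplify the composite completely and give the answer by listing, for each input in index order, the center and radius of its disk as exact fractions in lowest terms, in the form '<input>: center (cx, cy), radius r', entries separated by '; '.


Nesting under C composes maps z -> c + r*z down each s-path.
s3: after 1 affine step, its disk has center (0, 1/2), radius 1/12
s5: after 2 affine steps, its disk has center (-1/24, 1/48), radius 1/120
s1: after 2 affine steps, its disk has center (1/48, 1/48), radius 1/108
s2: after 2 affine steps, its disk has center (-7/24, 13/24), radius 1/72
s4: after 2 affine steps, its disk has center (-5/24, 1/2), radius 1/84

s1: center (1/48, 1/48), radius 1/108; s2: center (-7/24, 13/24), radius 1/72; s3: center (0, 1/2), radius 1/12; s4: center (-5/24, 1/2), radius 1/84; s5: center (-1/24, 1/48), radius 1/120


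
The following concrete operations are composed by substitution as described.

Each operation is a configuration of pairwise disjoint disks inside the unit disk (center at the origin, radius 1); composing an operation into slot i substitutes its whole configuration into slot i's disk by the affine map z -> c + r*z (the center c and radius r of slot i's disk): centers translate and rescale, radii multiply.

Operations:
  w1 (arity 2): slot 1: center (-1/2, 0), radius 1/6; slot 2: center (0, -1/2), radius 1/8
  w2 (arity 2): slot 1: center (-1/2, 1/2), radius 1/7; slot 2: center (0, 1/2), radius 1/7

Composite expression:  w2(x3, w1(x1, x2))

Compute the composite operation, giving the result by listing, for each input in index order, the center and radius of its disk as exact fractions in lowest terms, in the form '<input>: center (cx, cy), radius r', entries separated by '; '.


x1: center (-1/14, 1/2), radius 1/42; x2: center (0, 3/7), radius 1/56; x3: center (-1/2, 1/2), radius 1/7


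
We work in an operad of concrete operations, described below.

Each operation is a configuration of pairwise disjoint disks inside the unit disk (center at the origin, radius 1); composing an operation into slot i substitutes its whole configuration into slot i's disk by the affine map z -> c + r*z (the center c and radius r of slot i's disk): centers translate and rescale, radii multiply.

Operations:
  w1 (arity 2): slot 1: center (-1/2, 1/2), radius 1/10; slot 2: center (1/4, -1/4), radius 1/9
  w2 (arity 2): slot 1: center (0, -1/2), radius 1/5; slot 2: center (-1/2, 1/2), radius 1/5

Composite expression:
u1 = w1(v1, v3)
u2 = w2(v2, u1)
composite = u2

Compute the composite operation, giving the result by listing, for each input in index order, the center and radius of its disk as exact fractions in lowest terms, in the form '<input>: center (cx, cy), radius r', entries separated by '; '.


v1: center (-3/5, 3/5), radius 1/50; v2: center (0, -1/2), radius 1/5; v3: center (-9/20, 9/20), radius 1/45


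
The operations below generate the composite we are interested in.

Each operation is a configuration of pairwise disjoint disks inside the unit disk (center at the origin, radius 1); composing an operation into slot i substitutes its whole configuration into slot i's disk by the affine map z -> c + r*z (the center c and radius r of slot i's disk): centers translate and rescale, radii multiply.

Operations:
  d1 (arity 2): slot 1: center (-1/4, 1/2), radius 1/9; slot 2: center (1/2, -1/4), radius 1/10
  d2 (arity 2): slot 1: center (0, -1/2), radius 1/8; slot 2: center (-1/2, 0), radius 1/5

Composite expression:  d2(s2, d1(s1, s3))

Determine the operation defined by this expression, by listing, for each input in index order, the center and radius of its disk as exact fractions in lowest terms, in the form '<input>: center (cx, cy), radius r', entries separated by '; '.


s1: center (-11/20, 1/10), radius 1/45; s2: center (0, -1/2), radius 1/8; s3: center (-2/5, -1/20), radius 1/50

Affine substitution under d2: radii multiply and s-centers shift.
input s2: composing its 1 substitution step yields center (0, -1/2), radius 1/8
input s1: composing its 2 substitution steps yields center (-11/20, 1/10), radius 1/45
input s3: composing its 2 substitution steps yields center (-2/5, -1/20), radius 1/50


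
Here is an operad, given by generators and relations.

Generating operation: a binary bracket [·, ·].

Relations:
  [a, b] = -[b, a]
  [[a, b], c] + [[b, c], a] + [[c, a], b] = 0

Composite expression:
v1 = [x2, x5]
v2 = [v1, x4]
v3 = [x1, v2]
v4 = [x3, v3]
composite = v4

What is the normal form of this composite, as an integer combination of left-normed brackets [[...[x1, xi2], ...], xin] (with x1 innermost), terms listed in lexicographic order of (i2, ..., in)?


In the tensor algebra, words opening x1 carry the x1-anchored form.
Composite bracket: [x3, [x1, [[x2, x5], x4]]]
Under [a, b] = ab - ba we get 16 signed associative words (2^4 = 16).
Words beginning with x1 determine it all:
  x1x2x5x4x3 appears with sign -1, giving the term -[[[[x1, x2], x5], x4], x3]
  x1x4x2x5x3 appears with sign +1, giving the term +[[[[x1, x4], x2], x5], x3]
  x1x4x5x2x3 appears with sign -1, giving the term -[[[[x1, x4], x5], x2], x3]
  x1x5x2x4x3 appears with sign +1, giving the term +[[[[x1, x5], x2], x4], x3]

-[[[[x1, x2], x5], x4], x3] + [[[[x1, x4], x2], x5], x3] - [[[[x1, x4], x5], x2], x3] + [[[[x1, x5], x2], x4], x3]


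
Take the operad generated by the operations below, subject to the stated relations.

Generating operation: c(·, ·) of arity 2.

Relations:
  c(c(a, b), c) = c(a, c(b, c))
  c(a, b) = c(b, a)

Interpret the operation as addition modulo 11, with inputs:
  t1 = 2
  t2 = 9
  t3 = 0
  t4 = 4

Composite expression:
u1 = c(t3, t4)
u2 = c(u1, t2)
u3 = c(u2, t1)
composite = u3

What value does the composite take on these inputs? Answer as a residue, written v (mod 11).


4 (mod 11)


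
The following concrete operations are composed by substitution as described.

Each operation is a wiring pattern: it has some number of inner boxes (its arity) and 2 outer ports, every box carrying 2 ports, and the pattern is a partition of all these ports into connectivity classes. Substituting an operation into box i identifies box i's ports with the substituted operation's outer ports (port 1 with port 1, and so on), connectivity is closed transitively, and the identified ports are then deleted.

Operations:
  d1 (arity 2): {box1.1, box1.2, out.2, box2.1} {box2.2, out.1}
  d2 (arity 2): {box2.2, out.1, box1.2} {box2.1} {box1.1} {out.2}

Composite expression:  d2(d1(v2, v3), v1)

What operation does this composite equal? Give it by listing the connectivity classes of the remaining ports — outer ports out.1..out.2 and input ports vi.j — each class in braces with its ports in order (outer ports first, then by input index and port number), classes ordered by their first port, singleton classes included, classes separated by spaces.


{out.1, v1.2, v2.1, v2.2, v3.1} {out.2} {v1.1} {v3.2}

Treat the ports identified at d2 as solder joints: merge, then drop.
the subtree at d1 composes to {out.1, v3.2} {out.2, v2.1, v2.2, v3.1} on (v2, v3); out.j = own outer ports
the subtree at d2 composes to {out.1, v1.2, v2.1, v2.2, v3.1} {out.2} {v1.1} {v3.2} on (v2, v3, v1); out.j = own outer ports


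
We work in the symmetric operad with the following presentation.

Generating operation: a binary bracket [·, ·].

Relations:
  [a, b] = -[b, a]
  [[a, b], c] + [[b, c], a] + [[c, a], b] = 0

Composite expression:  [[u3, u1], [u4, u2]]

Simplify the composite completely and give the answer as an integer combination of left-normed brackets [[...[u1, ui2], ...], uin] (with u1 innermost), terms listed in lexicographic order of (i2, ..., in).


[[[u1, u3], u2], u4] - [[[u1, u3], u4], u2]


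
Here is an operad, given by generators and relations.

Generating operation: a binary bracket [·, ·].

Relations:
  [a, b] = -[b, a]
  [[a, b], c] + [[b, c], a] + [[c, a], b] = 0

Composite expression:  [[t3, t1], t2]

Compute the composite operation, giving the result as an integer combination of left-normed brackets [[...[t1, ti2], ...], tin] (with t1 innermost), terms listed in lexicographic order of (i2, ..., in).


A multilinear Lie element is pinned by t1-initial words (t1 innermost).
Composite bracket: [[t3, t1], t2]
Under [a, b] = ab - ba we get 4 signed associative words (2^2 = 4).
Coefficients come from the t1-initial words:
  from t1t3t2, sign -1: term -[[t1, t3], t2]

-[[t1, t3], t2]


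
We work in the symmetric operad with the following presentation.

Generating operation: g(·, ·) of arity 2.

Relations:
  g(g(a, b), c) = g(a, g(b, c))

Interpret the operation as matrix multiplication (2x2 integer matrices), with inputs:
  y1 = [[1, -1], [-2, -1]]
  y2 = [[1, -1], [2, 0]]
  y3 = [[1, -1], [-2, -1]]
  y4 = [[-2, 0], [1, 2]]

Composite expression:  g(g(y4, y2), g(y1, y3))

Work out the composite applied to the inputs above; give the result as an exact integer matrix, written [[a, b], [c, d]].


g(y4, y2) = [[-2, 2], [5, -1]]
g(y1, y3) = [[3, 0], [0, 3]]
g(g(y4, y2), g(y1, y3)) = [[-6, 6], [15, -3]]

[[-6, 6], [15, -3]]


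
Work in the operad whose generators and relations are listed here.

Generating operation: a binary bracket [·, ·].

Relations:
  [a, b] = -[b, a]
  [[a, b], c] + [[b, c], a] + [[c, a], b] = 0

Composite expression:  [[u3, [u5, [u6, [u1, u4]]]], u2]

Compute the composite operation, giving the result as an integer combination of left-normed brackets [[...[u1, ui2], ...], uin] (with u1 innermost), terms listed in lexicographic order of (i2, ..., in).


-[[[[[u1, u4], u6], u5], u3], u2]

Antisymmetry and Jacobi reduce to u1-anchored left-normed brackets.
Composite bracket: [[u3, [u5, [u6, [u1, u4]]]], u2]
Expanding via [a, b] = ab - ba: 32 signed words (2^5 = 32).
Collect the words opening with u1:
  u1u4u6u5u3u2 (sign -1) contributes -[[[[[u1, u4], u6], u5], u3], u2]


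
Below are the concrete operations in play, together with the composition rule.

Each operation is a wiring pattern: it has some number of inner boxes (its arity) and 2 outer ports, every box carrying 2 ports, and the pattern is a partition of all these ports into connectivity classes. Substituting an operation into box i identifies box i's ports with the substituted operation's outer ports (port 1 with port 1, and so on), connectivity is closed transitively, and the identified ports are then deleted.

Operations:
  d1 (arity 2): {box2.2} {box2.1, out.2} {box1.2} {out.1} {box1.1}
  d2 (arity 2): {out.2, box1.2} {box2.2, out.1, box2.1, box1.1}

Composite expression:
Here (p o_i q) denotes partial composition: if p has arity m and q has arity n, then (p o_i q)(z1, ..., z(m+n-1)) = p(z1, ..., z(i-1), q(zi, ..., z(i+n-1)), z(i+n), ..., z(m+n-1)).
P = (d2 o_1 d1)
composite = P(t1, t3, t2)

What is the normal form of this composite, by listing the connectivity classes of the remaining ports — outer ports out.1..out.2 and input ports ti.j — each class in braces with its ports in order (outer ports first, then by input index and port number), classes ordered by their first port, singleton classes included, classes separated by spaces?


{out.1, t2.1, t2.2} {out.2, t3.1} {t1.1} {t1.2} {t3.2}

After gluing at d2, chains via deleted ports link the t-ports.
d1 over (t1, t3) gives {out.1} {out.2, t3.1} {t1.1} {t1.2} {t3.2}, out.j being that stage's outer ports
d2 over (t1, t3, t2) gives {out.1, t2.1, t2.2} {out.2, t3.1} {t1.1} {t1.2} {t3.2}, out.j being that stage's outer ports


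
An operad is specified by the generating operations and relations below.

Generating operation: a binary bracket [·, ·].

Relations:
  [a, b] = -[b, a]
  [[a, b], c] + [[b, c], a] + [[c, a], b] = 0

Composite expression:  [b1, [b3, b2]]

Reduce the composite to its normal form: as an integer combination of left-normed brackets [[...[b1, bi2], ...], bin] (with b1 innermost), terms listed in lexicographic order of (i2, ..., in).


Antisymmetry and Jacobi reduce to b1-anchored left-normed brackets.
Composite bracket: [b1, [b3, b2]]
Each bracket splits as ab - ba, giving 4 signed words (2^2 = 4).
Collect the words opening with b1:
  from b1b2b3, sign -1: term -[[b1, b2], b3]
  from b1b3b2, sign +1: term +[[b1, b3], b2]

-[[b1, b2], b3] + [[b1, b3], b2]


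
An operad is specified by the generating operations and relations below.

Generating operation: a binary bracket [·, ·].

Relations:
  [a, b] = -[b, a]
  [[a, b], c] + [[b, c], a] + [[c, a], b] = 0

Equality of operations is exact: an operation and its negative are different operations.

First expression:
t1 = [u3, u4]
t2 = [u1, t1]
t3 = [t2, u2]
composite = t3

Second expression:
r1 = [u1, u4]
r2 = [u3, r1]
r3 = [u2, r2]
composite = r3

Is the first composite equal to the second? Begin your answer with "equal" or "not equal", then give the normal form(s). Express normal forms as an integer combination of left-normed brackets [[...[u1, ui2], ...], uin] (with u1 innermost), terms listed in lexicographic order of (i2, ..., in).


The first expression reduces to [[[u1, u3], u4], u2] - [[[u1, u4], u3], u2]
The second expression reduces to [[[u1, u4], u3], u2]
The forms do not match — not equal.

not equal; first: [[[u1, u3], u4], u2] - [[[u1, u4], u3], u2]; second: [[[u1, u4], u3], u2]


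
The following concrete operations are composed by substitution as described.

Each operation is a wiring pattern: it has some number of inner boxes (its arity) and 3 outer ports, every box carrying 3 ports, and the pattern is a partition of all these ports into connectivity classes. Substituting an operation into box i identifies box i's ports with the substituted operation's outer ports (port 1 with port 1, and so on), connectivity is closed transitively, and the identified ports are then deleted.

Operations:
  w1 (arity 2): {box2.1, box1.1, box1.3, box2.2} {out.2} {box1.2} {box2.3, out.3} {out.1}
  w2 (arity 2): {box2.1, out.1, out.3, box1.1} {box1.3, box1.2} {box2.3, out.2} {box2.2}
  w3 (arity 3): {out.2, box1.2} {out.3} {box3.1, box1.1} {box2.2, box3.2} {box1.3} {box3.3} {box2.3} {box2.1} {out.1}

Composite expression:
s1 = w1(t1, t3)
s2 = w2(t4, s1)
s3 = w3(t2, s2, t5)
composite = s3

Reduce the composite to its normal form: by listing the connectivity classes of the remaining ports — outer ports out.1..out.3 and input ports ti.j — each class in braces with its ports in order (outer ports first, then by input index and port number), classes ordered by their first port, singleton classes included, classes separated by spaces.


{out.1} {out.2, t2.2} {out.3} {t1.1, t1.3, t3.1, t3.2} {t1.2} {t2.1, t5.1} {t2.3} {t3.3, t5.2} {t4.1} {t4.2, t4.3} {t5.3}

Two ports join when wires chain via w3-identified ports.
the subtree at w1 composes to {out.1} {out.2} {out.3, t3.3} {t1.1, t1.3, t3.1, t3.2} {t1.2} on (t1, t3); out.j = own outer ports
the subtree at w2 composes to {out.1, out.3, t4.1} {out.2, t3.3} {t1.1, t1.3, t3.1, t3.2} {t1.2} {t4.2, t4.3} on (t4, t1, t3); out.j = own outer ports
the subtree at w3 composes to {out.1} {out.2, t2.2} {out.3} {t1.1, t1.3, t3.1, t3.2} {t1.2} {t2.1, t5.1} {t2.3} {t3.3, t5.2} {t4.1} {t4.2, t4.3} {t5.3} on (t2, t4, t1, t3, t5); out.j = own outer ports


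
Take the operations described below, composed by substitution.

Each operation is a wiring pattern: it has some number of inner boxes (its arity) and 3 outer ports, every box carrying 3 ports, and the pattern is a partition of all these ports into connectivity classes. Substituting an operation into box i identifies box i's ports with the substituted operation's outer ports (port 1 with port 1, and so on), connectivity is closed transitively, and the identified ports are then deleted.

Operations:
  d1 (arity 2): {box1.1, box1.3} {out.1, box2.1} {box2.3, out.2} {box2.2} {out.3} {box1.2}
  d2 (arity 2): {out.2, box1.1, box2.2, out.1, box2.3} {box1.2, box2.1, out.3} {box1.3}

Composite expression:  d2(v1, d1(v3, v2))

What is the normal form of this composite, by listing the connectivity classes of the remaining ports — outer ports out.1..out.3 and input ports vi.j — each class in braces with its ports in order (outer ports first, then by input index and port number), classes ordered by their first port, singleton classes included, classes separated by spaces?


{out.1, out.2, v1.1, v2.3} {out.3, v1.2, v2.1} {v1.3} {v2.2} {v3.1, v3.3} {v3.2}

Two ports join when wires chain via d2-identified ports.
d1 over (v3, v2) gives {out.1, v2.1} {out.2, v2.3} {out.3} {v2.2} {v3.1, v3.3} {v3.2}, out.j being that stage's outer ports
d2 over (v1, v3, v2) gives {out.1, out.2, v1.1, v2.3} {out.3, v1.2, v2.1} {v1.3} {v2.2} {v3.1, v3.3} {v3.2}, out.j being that stage's outer ports


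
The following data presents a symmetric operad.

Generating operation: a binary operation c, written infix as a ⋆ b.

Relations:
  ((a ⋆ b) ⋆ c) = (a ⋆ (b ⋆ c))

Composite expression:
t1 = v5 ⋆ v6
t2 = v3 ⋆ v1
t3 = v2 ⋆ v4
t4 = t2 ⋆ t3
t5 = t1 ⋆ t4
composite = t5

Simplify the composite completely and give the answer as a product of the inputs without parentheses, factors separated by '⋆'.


v5 ⋆ v6 ⋆ v3 ⋆ v1 ⋆ v2 ⋆ v4

Associativity of c dissolves the nesting; only the v-input order survives.
(v5 ⋆ v6) flattens to v5 ⋆ v6
(v3 ⋆ v1) flattens to v3 ⋆ v1
(v2 ⋆ v4) flattens to v2 ⋆ v4
((v3 ⋆ v1) ⋆ (v2 ⋆ v4)) flattens to v3 ⋆ v1 ⋆ v2 ⋆ v4
((v5 ⋆ v6) ⋆ ((v3 ⋆ v1) ⋆ (v2 ⋆ v4))) flattens to v5 ⋆ v6 ⋆ v3 ⋆ v1 ⋆ v2 ⋆ v4


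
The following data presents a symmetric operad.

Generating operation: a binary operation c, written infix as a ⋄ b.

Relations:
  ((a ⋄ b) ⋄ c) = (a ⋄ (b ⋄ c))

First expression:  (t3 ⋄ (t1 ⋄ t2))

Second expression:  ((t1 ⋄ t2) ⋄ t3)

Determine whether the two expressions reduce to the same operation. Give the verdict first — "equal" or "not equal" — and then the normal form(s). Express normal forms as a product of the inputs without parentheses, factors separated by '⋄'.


not equal; the first gives t3 ⋄ t1 ⋄ t2 and the second t1 ⋄ t2 ⋄ t3

The first composite normalizes to t3 ⋄ t1 ⋄ t2
The second composite normalizes to t1 ⋄ t2 ⋄ t3
No match — not equal.


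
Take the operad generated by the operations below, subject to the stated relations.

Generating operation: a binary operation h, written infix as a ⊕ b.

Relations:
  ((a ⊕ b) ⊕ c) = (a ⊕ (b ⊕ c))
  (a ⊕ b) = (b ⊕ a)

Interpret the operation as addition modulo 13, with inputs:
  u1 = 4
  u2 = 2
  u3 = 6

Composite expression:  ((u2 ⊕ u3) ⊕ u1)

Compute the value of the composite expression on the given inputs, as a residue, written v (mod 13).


(u2 ⊕ u3) = 8
((u2 ⊕ u3) ⊕ u1) = 12

12 (mod 13)


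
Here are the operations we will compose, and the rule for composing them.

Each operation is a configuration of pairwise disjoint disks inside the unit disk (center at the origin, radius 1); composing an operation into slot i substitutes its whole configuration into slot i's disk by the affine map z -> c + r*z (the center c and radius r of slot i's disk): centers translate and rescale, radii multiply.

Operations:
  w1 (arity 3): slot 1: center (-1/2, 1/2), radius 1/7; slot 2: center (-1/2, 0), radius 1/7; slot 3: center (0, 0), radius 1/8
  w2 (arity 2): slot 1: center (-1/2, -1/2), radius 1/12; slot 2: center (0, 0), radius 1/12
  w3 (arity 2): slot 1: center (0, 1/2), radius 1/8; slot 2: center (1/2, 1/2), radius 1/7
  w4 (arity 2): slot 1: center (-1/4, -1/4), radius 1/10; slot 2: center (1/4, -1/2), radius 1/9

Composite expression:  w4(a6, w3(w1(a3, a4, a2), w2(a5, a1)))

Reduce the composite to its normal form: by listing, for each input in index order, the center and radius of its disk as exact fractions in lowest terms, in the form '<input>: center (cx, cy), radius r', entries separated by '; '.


a1: center (11/36, -4/9), radius 1/756; a2: center (1/4, -4/9), radius 1/576; a3: center (35/144, -7/16), radius 1/504; a4: center (35/144, -4/9), radius 1/504; a5: center (25/84, -19/42), radius 1/756; a6: center (-1/4, -1/4), radius 1/10

Only the slot chain above each a matters under w4; compose those maps.
a6: after 1 affine step, its disk has center (-1/4, -1/4), radius 1/10
a3: after 3 affine steps, its disk has center (35/144, -7/16), radius 1/504
a4: after 3 affine steps, its disk has center (35/144, -4/9), radius 1/504
a2: after 3 affine steps, its disk has center (1/4, -4/9), radius 1/576
a5: after 3 affine steps, its disk has center (25/84, -19/42), radius 1/756
a1: after 3 affine steps, its disk has center (11/36, -4/9), radius 1/756


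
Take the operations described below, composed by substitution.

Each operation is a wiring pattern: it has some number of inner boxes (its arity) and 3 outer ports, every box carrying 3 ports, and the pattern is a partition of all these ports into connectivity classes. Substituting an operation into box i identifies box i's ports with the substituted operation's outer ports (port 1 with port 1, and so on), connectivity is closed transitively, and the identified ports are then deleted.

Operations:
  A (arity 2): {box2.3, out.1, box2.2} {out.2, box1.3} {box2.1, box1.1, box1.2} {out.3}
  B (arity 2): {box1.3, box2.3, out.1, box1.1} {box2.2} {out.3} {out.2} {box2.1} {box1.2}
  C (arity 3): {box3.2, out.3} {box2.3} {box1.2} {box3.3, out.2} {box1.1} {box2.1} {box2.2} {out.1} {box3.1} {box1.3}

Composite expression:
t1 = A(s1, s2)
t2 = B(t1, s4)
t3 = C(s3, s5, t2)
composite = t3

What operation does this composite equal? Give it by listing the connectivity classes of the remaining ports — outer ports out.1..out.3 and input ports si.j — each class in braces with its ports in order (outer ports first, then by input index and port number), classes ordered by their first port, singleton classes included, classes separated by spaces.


{out.1} {out.2} {out.3} {s1.1, s1.2, s2.1} {s1.3} {s2.2, s2.3, s4.3} {s3.1} {s3.2} {s3.3} {s4.1} {s4.2} {s5.1} {s5.2} {s5.3}


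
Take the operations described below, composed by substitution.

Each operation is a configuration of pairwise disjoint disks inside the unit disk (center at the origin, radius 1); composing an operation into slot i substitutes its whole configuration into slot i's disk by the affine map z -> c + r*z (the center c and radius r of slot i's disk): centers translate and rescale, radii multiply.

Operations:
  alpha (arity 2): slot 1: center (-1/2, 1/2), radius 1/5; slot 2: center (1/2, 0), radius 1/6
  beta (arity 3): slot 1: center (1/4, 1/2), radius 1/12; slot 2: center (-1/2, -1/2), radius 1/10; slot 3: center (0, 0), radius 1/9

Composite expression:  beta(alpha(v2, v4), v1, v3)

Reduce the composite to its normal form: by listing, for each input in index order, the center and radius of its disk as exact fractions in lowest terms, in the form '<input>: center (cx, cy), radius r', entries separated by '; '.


v1: center (-1/2, -1/2), radius 1/10; v2: center (5/24, 13/24), radius 1/60; v3: center (0, 0), radius 1/9; v4: center (7/24, 1/2), radius 1/72

Nesting under beta composes maps z -> c + r*z down each v-path.
for v2, the 2-step affine chain lands on center (5/24, 13/24), radius 1/60
for v4, the 2-step affine chain lands on center (7/24, 1/2), radius 1/72
for v1, the 1-step affine chain lands on center (-1/2, -1/2), radius 1/10
for v3, the 1-step affine chain lands on center (0, 0), radius 1/9


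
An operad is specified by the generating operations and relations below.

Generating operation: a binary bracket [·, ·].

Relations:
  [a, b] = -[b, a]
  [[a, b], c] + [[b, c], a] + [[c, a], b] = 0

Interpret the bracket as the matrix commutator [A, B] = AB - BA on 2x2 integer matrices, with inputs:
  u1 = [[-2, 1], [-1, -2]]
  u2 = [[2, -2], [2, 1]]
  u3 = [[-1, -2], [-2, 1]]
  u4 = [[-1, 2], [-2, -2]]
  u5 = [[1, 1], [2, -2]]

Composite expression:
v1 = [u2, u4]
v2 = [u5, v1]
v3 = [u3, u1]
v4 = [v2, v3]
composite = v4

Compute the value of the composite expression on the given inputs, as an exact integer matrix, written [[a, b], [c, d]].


[[-48, -80], [-112, 48]]

[u2, u4] = [[0, 4], [4, 0]]
[u5, [u2, u4]] = [[-4, 12], [-12, 4]]
[u3, u1] = [[4, -2], [-2, -4]]
[[u5, [u2, u4]], [u3, u1]] = [[-48, -80], [-112, 48]]


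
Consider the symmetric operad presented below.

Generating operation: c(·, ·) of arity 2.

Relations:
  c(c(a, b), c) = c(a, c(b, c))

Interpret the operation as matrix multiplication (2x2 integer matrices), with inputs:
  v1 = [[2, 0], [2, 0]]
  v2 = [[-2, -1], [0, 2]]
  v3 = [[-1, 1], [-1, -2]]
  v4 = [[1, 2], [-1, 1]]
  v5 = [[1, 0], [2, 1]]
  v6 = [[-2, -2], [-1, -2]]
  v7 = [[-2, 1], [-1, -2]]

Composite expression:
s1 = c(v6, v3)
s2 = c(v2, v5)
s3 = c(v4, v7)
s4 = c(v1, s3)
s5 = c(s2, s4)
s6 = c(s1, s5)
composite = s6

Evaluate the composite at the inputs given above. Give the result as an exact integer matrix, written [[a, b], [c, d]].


[[64, 48], [-24, -18]]


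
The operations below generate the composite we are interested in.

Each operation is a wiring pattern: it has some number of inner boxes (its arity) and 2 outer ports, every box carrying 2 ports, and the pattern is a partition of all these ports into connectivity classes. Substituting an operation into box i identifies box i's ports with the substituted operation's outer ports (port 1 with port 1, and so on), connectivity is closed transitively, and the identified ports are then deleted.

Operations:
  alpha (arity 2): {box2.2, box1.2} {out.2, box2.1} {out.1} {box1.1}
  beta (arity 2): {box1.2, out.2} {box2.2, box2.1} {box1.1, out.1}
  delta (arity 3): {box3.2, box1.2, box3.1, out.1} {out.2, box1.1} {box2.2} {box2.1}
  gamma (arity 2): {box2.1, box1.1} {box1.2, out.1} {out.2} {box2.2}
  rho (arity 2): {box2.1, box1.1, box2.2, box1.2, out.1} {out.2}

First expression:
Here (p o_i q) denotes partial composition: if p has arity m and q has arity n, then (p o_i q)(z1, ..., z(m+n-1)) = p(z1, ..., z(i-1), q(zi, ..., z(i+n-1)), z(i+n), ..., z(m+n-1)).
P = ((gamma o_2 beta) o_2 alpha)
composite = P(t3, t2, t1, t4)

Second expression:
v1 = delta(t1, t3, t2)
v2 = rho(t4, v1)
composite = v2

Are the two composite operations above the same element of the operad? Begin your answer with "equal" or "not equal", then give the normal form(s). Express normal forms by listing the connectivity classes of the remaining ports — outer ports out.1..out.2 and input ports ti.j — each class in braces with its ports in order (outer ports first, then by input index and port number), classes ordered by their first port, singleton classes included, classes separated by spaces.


In normal form, the first expression is {out.1, t3.2} {out.2} {t1.1} {t1.2, t2.2} {t2.1} {t3.1} {t4.1, t4.2}
In normal form, the second expression is {out.1, t1.1, t1.2, t2.1, t2.2, t4.1, t4.2} {out.2} {t3.1} {t3.2}
No match — not equal.

not equal — first {out.1, t3.2} {out.2} {t1.1} {t1.2, t2.2} {t2.1} {t3.1} {t4.1, t4.2}, second {out.1, t1.1, t1.2, t2.1, t2.2, t4.1, t4.2} {out.2} {t3.1} {t3.2}


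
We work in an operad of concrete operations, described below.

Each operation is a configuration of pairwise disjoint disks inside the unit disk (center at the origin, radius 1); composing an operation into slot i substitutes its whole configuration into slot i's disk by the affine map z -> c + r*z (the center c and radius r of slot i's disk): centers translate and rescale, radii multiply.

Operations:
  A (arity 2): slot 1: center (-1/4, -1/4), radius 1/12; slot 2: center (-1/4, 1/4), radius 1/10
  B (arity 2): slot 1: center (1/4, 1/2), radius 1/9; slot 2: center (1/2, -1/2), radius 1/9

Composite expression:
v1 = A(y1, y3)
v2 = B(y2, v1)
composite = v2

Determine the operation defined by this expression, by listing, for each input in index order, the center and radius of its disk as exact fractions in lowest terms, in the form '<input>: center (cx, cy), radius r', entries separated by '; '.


y1: center (17/36, -19/36), radius 1/108; y2: center (1/4, 1/2), radius 1/9; y3: center (17/36, -17/36), radius 1/90

Each y-disk chains the slot maps above it in B; radii multiply.
input y2: composing its 1 substitution step yields center (1/4, 1/2), radius 1/9
input y1: composing its 2 substitution steps yields center (17/36, -19/36), radius 1/108
input y3: composing its 2 substitution steps yields center (17/36, -17/36), radius 1/90


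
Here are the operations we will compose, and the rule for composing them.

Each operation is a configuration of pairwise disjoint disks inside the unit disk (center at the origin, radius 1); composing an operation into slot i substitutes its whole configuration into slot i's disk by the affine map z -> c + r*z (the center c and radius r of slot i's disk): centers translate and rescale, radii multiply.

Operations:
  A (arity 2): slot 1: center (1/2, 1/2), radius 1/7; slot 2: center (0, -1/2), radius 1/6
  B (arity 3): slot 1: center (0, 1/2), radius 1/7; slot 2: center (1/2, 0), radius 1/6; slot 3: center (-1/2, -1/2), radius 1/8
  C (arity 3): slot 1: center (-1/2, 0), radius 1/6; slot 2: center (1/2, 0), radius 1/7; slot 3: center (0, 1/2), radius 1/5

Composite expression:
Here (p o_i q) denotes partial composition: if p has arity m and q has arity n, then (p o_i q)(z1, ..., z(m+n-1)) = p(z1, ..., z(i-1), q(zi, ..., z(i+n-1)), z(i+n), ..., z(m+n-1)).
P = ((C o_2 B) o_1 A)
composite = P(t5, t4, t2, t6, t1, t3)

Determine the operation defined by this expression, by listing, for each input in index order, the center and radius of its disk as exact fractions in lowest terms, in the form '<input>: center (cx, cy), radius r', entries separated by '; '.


t1: center (3/7, -1/14), radius 1/56; t2: center (1/2, 1/14), radius 1/49; t3: center (0, 1/2), radius 1/5; t4: center (-1/2, -1/12), radius 1/36; t5: center (-5/12, 1/12), radius 1/42; t6: center (4/7, 0), radius 1/42

Below C, radii multiply path by path; the t-disk centers shift.
input t5: composing its 2 substitution steps yields center (-5/12, 1/12), radius 1/42
input t4: composing its 2 substitution steps yields center (-1/2, -1/12), radius 1/36
input t2: composing its 2 substitution steps yields center (1/2, 1/14), radius 1/49
input t6: composing its 2 substitution steps yields center (4/7, 0), radius 1/42
input t1: composing its 2 substitution steps yields center (3/7, -1/14), radius 1/56
input t3: composing its 1 substitution step yields center (0, 1/2), radius 1/5
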